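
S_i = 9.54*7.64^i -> [9.54, 72.89, 556.85, 4254.3, 32502.88]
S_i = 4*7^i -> [4, 28, 196, 1372, 9604]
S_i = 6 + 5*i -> [6, 11, 16, 21, 26]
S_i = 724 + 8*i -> [724, 732, 740, 748, 756]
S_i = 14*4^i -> [14, 56, 224, 896, 3584]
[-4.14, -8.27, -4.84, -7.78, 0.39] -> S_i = Random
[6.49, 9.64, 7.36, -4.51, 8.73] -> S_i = Random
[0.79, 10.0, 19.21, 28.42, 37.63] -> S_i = 0.79 + 9.21*i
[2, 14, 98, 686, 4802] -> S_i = 2*7^i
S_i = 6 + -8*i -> [6, -2, -10, -18, -26]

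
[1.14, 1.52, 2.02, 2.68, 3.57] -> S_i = 1.14*1.33^i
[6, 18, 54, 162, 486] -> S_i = 6*3^i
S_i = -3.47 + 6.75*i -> [-3.47, 3.28, 10.03, 16.78, 23.53]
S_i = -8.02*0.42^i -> [-8.02, -3.37, -1.41, -0.59, -0.25]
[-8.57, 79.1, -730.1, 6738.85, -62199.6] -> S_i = -8.57*(-9.23)^i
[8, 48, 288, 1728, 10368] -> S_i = 8*6^i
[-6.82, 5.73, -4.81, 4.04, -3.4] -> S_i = -6.82*(-0.84)^i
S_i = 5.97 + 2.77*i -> [5.97, 8.74, 11.51, 14.28, 17.05]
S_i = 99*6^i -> [99, 594, 3564, 21384, 128304]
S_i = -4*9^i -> [-4, -36, -324, -2916, -26244]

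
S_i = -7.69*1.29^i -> [-7.69, -9.92, -12.8, -16.51, -21.3]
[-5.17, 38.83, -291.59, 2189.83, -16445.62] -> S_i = -5.17*(-7.51)^i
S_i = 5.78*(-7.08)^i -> [5.78, -40.92, 289.73, -2051.29, 14523.15]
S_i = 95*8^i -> [95, 760, 6080, 48640, 389120]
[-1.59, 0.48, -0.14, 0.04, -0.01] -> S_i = -1.59*(-0.30)^i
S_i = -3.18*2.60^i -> [-3.18, -8.27, -21.5, -55.89, -145.32]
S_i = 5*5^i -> [5, 25, 125, 625, 3125]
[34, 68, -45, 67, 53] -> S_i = Random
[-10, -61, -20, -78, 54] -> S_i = Random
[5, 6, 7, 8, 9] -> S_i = 5 + 1*i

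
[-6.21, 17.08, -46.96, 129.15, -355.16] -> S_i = -6.21*(-2.75)^i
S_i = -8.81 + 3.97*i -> [-8.81, -4.84, -0.87, 3.1, 7.07]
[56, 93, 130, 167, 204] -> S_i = 56 + 37*i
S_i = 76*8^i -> [76, 608, 4864, 38912, 311296]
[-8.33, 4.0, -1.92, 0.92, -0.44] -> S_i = -8.33*(-0.48)^i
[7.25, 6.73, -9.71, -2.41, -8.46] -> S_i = Random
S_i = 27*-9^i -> [27, -243, 2187, -19683, 177147]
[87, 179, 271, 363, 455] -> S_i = 87 + 92*i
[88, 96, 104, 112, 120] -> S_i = 88 + 8*i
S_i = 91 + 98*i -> [91, 189, 287, 385, 483]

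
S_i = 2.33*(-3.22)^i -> [2.33, -7.5, 24.16, -77.79, 250.48]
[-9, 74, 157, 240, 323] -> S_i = -9 + 83*i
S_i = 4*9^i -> [4, 36, 324, 2916, 26244]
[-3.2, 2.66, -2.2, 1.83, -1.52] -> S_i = -3.20*(-0.83)^i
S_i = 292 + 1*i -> [292, 293, 294, 295, 296]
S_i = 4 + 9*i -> [4, 13, 22, 31, 40]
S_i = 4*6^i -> [4, 24, 144, 864, 5184]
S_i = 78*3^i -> [78, 234, 702, 2106, 6318]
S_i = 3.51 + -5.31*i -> [3.51, -1.8, -7.11, -12.42, -17.73]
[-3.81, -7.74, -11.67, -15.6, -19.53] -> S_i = -3.81 + -3.93*i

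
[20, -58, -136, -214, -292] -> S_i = 20 + -78*i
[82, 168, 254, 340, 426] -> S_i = 82 + 86*i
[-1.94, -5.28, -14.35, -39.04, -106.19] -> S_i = -1.94*2.72^i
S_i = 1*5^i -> [1, 5, 25, 125, 625]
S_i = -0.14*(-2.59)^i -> [-0.14, 0.36, -0.94, 2.43, -6.3]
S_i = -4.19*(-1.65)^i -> [-4.19, 6.91, -11.41, 18.82, -31.06]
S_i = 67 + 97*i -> [67, 164, 261, 358, 455]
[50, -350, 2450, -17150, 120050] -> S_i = 50*-7^i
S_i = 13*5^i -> [13, 65, 325, 1625, 8125]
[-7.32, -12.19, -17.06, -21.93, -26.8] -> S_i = -7.32 + -4.87*i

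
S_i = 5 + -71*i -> [5, -66, -137, -208, -279]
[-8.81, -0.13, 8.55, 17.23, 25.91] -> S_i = -8.81 + 8.68*i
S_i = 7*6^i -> [7, 42, 252, 1512, 9072]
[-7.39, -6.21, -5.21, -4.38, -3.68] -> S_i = -7.39*0.84^i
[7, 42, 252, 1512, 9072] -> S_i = 7*6^i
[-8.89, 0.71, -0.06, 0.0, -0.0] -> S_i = -8.89*(-0.08)^i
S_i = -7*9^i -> [-7, -63, -567, -5103, -45927]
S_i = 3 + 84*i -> [3, 87, 171, 255, 339]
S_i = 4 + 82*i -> [4, 86, 168, 250, 332]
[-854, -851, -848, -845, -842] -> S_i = -854 + 3*i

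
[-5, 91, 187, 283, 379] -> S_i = -5 + 96*i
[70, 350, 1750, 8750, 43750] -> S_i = 70*5^i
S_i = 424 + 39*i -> [424, 463, 502, 541, 580]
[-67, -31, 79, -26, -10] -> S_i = Random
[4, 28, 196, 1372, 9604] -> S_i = 4*7^i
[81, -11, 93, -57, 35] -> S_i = Random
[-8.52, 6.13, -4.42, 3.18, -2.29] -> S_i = -8.52*(-0.72)^i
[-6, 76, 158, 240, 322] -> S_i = -6 + 82*i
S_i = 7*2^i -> [7, 14, 28, 56, 112]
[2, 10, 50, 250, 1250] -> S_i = 2*5^i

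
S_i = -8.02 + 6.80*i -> [-8.02, -1.22, 5.58, 12.38, 19.18]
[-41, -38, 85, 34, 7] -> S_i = Random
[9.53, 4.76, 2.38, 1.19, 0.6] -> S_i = 9.53*0.50^i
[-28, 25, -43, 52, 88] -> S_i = Random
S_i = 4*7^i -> [4, 28, 196, 1372, 9604]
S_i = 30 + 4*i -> [30, 34, 38, 42, 46]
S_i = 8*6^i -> [8, 48, 288, 1728, 10368]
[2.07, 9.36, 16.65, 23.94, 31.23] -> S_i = 2.07 + 7.29*i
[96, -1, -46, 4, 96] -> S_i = Random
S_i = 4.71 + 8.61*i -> [4.71, 13.32, 21.93, 30.54, 39.15]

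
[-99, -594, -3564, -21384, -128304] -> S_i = -99*6^i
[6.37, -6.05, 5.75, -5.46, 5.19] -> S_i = 6.37*(-0.95)^i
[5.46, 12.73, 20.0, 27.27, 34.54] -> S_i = 5.46 + 7.27*i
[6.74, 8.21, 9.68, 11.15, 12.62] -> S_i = 6.74 + 1.47*i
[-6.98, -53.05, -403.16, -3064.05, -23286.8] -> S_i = -6.98*7.60^i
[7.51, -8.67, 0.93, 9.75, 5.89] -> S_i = Random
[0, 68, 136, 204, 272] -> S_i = 0 + 68*i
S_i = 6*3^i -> [6, 18, 54, 162, 486]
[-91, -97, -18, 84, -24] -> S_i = Random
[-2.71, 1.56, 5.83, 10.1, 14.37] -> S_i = -2.71 + 4.27*i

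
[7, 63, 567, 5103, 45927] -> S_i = 7*9^i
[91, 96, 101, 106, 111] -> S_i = 91 + 5*i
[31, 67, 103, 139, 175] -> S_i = 31 + 36*i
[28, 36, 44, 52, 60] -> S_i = 28 + 8*i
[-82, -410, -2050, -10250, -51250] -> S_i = -82*5^i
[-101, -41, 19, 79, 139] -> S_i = -101 + 60*i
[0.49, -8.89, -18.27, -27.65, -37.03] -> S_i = 0.49 + -9.38*i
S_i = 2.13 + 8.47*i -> [2.13, 10.6, 19.07, 27.54, 36.01]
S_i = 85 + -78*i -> [85, 7, -71, -149, -227]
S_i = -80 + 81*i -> [-80, 1, 82, 163, 244]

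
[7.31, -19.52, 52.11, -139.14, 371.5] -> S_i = 7.31*(-2.67)^i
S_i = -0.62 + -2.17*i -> [-0.62, -2.79, -4.96, -7.13, -9.3]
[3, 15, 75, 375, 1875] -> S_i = 3*5^i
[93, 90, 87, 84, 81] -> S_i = 93 + -3*i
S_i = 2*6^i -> [2, 12, 72, 432, 2592]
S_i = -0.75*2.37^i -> [-0.75, -1.78, -4.21, -9.98, -23.66]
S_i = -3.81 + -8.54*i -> [-3.81, -12.35, -20.89, -29.43, -37.97]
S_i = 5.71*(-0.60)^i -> [5.71, -3.43, 2.06, -1.23, 0.74]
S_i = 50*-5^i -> [50, -250, 1250, -6250, 31250]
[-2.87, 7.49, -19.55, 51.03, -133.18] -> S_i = -2.87*(-2.61)^i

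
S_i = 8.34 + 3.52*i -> [8.34, 11.86, 15.38, 18.9, 22.42]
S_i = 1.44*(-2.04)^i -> [1.44, -2.94, 5.99, -12.23, 24.94]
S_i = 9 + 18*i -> [9, 27, 45, 63, 81]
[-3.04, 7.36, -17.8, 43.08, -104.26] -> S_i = -3.04*(-2.42)^i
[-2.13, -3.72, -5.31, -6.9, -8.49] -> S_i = -2.13 + -1.59*i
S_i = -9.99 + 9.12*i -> [-9.99, -0.87, 8.25, 17.37, 26.49]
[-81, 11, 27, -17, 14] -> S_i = Random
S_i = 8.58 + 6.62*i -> [8.58, 15.2, 21.82, 28.44, 35.06]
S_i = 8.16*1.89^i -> [8.16, 15.42, 29.15, 55.09, 104.12]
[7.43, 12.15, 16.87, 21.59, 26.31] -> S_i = 7.43 + 4.72*i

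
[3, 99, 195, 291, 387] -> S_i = 3 + 96*i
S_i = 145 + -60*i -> [145, 85, 25, -35, -95]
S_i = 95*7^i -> [95, 665, 4655, 32585, 228095]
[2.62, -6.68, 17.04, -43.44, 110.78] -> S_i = 2.62*(-2.55)^i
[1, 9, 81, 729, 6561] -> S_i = 1*9^i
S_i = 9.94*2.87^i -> [9.94, 28.53, 81.87, 234.98, 674.39]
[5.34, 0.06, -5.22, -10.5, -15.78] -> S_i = 5.34 + -5.28*i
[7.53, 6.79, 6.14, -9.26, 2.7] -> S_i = Random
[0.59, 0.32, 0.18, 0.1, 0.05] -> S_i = 0.59*0.55^i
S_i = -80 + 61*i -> [-80, -19, 42, 103, 164]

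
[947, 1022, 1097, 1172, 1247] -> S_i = 947 + 75*i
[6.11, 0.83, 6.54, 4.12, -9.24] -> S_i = Random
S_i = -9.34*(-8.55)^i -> [-9.34, 79.86, -682.78, 5837.75, -49912.73]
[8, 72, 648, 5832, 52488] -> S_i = 8*9^i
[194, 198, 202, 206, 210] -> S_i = 194 + 4*i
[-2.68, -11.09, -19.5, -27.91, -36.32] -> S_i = -2.68 + -8.41*i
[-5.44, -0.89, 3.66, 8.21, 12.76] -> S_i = -5.44 + 4.55*i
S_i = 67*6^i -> [67, 402, 2412, 14472, 86832]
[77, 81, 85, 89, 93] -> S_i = 77 + 4*i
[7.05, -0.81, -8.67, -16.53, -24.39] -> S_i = 7.05 + -7.86*i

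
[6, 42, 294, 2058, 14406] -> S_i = 6*7^i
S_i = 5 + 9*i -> [5, 14, 23, 32, 41]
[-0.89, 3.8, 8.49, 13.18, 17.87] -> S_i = -0.89 + 4.69*i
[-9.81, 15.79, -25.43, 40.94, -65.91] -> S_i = -9.81*(-1.61)^i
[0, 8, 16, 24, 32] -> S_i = 0 + 8*i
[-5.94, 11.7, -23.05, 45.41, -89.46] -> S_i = -5.94*(-1.97)^i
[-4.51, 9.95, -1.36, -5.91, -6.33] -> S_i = Random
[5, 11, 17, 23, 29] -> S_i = 5 + 6*i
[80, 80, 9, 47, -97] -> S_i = Random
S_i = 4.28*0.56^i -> [4.28, 2.4, 1.34, 0.75, 0.42]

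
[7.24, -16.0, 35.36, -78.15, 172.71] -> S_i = 7.24*(-2.21)^i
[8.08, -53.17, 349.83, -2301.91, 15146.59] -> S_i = 8.08*(-6.58)^i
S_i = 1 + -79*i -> [1, -78, -157, -236, -315]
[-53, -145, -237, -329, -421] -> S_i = -53 + -92*i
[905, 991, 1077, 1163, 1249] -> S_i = 905 + 86*i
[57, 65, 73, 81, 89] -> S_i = 57 + 8*i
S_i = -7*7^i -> [-7, -49, -343, -2401, -16807]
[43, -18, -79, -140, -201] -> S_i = 43 + -61*i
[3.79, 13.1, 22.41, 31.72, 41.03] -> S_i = 3.79 + 9.31*i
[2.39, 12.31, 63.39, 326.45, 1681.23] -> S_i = 2.39*5.15^i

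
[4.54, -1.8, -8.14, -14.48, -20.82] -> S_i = 4.54 + -6.34*i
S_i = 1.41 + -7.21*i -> [1.41, -5.8, -13.01, -20.22, -27.43]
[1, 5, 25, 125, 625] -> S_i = 1*5^i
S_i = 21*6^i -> [21, 126, 756, 4536, 27216]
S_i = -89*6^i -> [-89, -534, -3204, -19224, -115344]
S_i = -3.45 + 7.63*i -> [-3.45, 4.18, 11.81, 19.44, 27.07]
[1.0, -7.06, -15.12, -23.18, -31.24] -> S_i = 1.00 + -8.06*i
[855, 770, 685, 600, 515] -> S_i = 855 + -85*i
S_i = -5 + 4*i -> [-5, -1, 3, 7, 11]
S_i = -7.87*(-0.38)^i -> [-7.87, 2.99, -1.14, 0.43, -0.16]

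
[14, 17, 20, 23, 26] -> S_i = 14 + 3*i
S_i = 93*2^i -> [93, 186, 372, 744, 1488]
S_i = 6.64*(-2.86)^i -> [6.64, -18.99, 54.31, -155.33, 444.25]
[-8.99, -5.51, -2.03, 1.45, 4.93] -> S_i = -8.99 + 3.48*i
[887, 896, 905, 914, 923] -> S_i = 887 + 9*i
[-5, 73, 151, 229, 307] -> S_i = -5 + 78*i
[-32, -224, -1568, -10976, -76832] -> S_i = -32*7^i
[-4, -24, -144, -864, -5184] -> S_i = -4*6^i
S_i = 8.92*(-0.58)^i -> [8.92, -5.17, 3.0, -1.74, 1.01]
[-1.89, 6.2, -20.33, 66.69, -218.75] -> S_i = -1.89*(-3.28)^i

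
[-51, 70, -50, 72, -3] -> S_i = Random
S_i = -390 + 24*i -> [-390, -366, -342, -318, -294]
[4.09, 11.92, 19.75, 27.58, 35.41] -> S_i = 4.09 + 7.83*i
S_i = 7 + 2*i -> [7, 9, 11, 13, 15]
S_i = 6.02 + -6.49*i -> [6.02, -0.47, -6.96, -13.45, -19.94]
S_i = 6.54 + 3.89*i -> [6.54, 10.43, 14.32, 18.21, 22.1]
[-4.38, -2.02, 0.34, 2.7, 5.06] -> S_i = -4.38 + 2.36*i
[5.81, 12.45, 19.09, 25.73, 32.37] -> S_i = 5.81 + 6.64*i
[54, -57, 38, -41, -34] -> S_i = Random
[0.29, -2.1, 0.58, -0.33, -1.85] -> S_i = Random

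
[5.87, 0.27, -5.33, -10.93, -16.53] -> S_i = 5.87 + -5.60*i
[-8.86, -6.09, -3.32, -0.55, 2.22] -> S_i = -8.86 + 2.77*i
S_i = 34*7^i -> [34, 238, 1666, 11662, 81634]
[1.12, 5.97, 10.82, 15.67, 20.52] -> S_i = 1.12 + 4.85*i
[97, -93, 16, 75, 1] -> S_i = Random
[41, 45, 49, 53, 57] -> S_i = 41 + 4*i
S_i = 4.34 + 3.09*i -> [4.34, 7.43, 10.52, 13.61, 16.7]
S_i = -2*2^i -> [-2, -4, -8, -16, -32]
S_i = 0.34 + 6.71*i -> [0.34, 7.05, 13.76, 20.47, 27.18]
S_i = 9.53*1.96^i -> [9.53, 18.68, 36.61, 71.76, 140.64]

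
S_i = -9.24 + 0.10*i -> [-9.24, -9.14, -9.04, -8.94, -8.84]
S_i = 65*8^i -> [65, 520, 4160, 33280, 266240]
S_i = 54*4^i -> [54, 216, 864, 3456, 13824]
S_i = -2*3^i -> [-2, -6, -18, -54, -162]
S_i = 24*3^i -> [24, 72, 216, 648, 1944]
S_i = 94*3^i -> [94, 282, 846, 2538, 7614]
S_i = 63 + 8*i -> [63, 71, 79, 87, 95]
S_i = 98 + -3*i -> [98, 95, 92, 89, 86]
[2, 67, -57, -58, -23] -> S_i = Random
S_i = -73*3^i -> [-73, -219, -657, -1971, -5913]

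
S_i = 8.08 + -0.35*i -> [8.08, 7.73, 7.38, 7.03, 6.68]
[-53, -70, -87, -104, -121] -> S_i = -53 + -17*i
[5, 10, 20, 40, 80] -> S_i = 5*2^i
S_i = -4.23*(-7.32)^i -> [-4.23, 30.96, -226.65, 1659.1, -12144.64]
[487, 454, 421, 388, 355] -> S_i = 487 + -33*i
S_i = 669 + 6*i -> [669, 675, 681, 687, 693]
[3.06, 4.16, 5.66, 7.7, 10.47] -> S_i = 3.06*1.36^i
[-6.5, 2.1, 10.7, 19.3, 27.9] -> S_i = -6.50 + 8.60*i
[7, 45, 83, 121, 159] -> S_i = 7 + 38*i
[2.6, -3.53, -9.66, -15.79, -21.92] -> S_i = 2.60 + -6.13*i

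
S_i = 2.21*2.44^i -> [2.21, 5.39, 13.16, 32.1, 78.33]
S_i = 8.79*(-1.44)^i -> [8.79, -12.66, 18.23, -26.25, 37.8]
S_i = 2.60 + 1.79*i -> [2.6, 4.39, 6.18, 7.97, 9.76]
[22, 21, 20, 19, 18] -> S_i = 22 + -1*i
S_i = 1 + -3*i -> [1, -2, -5, -8, -11]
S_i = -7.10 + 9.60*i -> [-7.1, 2.5, 12.1, 21.7, 31.3]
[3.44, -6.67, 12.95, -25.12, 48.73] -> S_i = 3.44*(-1.94)^i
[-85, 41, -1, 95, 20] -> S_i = Random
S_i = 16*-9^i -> [16, -144, 1296, -11664, 104976]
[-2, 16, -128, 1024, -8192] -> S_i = -2*-8^i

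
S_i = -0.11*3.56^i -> [-0.11, -0.39, -1.39, -4.96, -17.67]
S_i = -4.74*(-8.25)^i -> [-4.74, 39.11, -322.62, 2661.58, -21958.07]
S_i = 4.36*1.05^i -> [4.36, 4.58, 4.81, 5.05, 5.3]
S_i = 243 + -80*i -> [243, 163, 83, 3, -77]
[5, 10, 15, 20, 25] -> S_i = 5 + 5*i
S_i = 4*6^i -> [4, 24, 144, 864, 5184]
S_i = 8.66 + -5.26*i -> [8.66, 3.4, -1.86, -7.12, -12.38]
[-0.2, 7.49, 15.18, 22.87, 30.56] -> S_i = -0.20 + 7.69*i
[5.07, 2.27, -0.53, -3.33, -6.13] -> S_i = 5.07 + -2.80*i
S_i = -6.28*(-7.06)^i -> [-6.28, 44.34, -313.02, 2209.91, -15601.93]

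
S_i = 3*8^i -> [3, 24, 192, 1536, 12288]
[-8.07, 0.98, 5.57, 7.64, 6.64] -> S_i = Random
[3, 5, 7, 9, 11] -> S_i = 3 + 2*i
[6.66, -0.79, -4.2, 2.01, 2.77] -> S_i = Random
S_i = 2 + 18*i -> [2, 20, 38, 56, 74]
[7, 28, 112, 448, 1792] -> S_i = 7*4^i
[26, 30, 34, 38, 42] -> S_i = 26 + 4*i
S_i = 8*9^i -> [8, 72, 648, 5832, 52488]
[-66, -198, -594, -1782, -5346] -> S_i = -66*3^i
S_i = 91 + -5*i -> [91, 86, 81, 76, 71]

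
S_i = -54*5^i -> [-54, -270, -1350, -6750, -33750]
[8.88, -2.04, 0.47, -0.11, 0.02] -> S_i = 8.88*(-0.23)^i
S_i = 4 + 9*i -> [4, 13, 22, 31, 40]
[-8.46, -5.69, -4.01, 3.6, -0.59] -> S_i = Random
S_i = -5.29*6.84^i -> [-5.29, -36.18, -247.5, -1692.87, -11579.24]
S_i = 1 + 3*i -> [1, 4, 7, 10, 13]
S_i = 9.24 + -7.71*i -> [9.24, 1.53, -6.18, -13.89, -21.6]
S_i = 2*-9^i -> [2, -18, 162, -1458, 13122]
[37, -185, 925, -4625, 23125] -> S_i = 37*-5^i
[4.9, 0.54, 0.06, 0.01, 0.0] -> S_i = 4.90*0.11^i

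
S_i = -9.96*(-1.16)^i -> [-9.96, 11.55, -13.4, 15.55, -18.03]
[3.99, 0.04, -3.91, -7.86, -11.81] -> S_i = 3.99 + -3.95*i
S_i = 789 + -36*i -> [789, 753, 717, 681, 645]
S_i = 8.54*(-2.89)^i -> [8.54, -24.68, 71.33, -206.13, 595.73]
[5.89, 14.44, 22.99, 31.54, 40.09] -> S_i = 5.89 + 8.55*i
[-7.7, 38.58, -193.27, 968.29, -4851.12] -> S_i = -7.70*(-5.01)^i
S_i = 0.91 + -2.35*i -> [0.91, -1.44, -3.79, -6.14, -8.49]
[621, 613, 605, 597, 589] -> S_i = 621 + -8*i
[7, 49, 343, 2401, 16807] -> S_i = 7*7^i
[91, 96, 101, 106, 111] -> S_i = 91 + 5*i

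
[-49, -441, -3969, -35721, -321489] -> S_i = -49*9^i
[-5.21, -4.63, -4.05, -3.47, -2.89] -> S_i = -5.21 + 0.58*i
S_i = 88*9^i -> [88, 792, 7128, 64152, 577368]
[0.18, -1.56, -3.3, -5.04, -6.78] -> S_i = 0.18 + -1.74*i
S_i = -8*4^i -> [-8, -32, -128, -512, -2048]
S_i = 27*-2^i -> [27, -54, 108, -216, 432]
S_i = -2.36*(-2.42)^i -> [-2.36, 5.71, -13.82, 33.45, -80.94]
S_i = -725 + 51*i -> [-725, -674, -623, -572, -521]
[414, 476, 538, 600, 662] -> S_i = 414 + 62*i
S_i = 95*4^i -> [95, 380, 1520, 6080, 24320]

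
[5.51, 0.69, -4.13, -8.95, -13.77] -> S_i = 5.51 + -4.82*i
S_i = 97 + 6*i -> [97, 103, 109, 115, 121]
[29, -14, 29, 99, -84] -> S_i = Random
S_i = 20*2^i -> [20, 40, 80, 160, 320]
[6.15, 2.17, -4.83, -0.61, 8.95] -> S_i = Random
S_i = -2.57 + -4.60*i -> [-2.57, -7.17, -11.77, -16.37, -20.97]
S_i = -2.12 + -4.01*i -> [-2.12, -6.13, -10.14, -14.15, -18.16]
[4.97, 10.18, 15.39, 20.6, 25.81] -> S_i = 4.97 + 5.21*i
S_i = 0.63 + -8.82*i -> [0.63, -8.19, -17.01, -25.83, -34.65]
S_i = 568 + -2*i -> [568, 566, 564, 562, 560]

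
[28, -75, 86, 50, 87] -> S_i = Random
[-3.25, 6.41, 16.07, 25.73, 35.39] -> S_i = -3.25 + 9.66*i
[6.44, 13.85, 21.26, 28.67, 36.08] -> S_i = 6.44 + 7.41*i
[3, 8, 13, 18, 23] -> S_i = 3 + 5*i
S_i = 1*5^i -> [1, 5, 25, 125, 625]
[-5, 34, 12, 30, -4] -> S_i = Random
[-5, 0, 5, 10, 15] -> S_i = -5 + 5*i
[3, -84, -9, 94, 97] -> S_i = Random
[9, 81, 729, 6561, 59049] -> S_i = 9*9^i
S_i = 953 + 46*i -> [953, 999, 1045, 1091, 1137]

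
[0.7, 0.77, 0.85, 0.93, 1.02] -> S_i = 0.70*1.10^i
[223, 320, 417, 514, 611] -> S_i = 223 + 97*i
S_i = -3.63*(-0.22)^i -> [-3.63, 0.8, -0.18, 0.04, -0.01]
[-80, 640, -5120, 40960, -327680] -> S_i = -80*-8^i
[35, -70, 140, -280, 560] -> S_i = 35*-2^i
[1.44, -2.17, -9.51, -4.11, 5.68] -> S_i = Random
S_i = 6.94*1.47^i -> [6.94, 10.2, 15.0, 22.05, 32.41]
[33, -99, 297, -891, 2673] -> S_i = 33*-3^i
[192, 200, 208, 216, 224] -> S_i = 192 + 8*i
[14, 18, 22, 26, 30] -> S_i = 14 + 4*i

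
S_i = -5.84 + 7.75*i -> [-5.84, 1.91, 9.66, 17.41, 25.16]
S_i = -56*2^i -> [-56, -112, -224, -448, -896]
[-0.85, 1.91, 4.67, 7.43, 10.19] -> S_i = -0.85 + 2.76*i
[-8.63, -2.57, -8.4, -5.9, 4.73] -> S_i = Random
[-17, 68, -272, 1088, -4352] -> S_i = -17*-4^i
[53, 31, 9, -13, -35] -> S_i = 53 + -22*i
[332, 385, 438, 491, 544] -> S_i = 332 + 53*i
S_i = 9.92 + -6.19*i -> [9.92, 3.73, -2.46, -8.65, -14.84]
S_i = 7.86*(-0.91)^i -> [7.86, -7.15, 6.51, -5.92, 5.39]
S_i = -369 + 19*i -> [-369, -350, -331, -312, -293]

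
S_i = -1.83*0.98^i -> [-1.83, -1.79, -1.76, -1.72, -1.69]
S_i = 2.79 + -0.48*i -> [2.79, 2.31, 1.83, 1.35, 0.87]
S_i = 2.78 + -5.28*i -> [2.78, -2.5, -7.78, -13.06, -18.34]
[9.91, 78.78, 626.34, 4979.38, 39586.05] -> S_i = 9.91*7.95^i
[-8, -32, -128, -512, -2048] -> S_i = -8*4^i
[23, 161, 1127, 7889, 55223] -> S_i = 23*7^i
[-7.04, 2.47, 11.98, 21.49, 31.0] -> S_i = -7.04 + 9.51*i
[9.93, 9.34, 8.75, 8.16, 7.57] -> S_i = 9.93 + -0.59*i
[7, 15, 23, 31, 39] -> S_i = 7 + 8*i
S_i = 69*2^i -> [69, 138, 276, 552, 1104]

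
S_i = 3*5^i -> [3, 15, 75, 375, 1875]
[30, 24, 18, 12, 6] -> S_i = 30 + -6*i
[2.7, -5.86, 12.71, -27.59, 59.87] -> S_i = 2.70*(-2.17)^i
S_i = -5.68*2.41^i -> [-5.68, -13.69, -32.99, -79.51, -191.61]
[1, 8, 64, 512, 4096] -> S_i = 1*8^i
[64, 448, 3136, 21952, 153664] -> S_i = 64*7^i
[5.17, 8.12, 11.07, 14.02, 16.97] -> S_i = 5.17 + 2.95*i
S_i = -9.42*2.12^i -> [-9.42, -19.97, -42.34, -89.75, -190.28]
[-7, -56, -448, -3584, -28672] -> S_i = -7*8^i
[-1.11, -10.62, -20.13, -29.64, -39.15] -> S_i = -1.11 + -9.51*i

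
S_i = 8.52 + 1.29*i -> [8.52, 9.81, 11.1, 12.39, 13.68]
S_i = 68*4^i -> [68, 272, 1088, 4352, 17408]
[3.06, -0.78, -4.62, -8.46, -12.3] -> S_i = 3.06 + -3.84*i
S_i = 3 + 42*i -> [3, 45, 87, 129, 171]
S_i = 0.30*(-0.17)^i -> [0.3, -0.05, 0.01, -0.0, 0.0]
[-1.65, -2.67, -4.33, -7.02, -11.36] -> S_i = -1.65*1.62^i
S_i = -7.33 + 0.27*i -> [-7.33, -7.06, -6.79, -6.52, -6.25]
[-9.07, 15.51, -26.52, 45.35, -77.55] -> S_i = -9.07*(-1.71)^i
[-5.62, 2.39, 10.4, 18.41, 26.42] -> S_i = -5.62 + 8.01*i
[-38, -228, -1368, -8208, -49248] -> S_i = -38*6^i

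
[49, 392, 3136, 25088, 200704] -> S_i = 49*8^i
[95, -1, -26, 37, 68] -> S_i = Random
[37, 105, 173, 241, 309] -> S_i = 37 + 68*i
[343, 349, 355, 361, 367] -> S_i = 343 + 6*i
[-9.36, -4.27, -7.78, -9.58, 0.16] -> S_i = Random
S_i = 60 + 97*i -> [60, 157, 254, 351, 448]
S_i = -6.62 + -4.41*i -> [-6.62, -11.03, -15.44, -19.85, -24.26]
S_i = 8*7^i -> [8, 56, 392, 2744, 19208]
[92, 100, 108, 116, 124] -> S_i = 92 + 8*i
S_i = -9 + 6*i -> [-9, -3, 3, 9, 15]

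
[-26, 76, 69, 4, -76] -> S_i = Random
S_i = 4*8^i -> [4, 32, 256, 2048, 16384]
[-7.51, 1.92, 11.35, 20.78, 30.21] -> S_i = -7.51 + 9.43*i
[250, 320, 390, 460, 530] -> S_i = 250 + 70*i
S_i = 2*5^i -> [2, 10, 50, 250, 1250]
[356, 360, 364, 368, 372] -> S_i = 356 + 4*i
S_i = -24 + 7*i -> [-24, -17, -10, -3, 4]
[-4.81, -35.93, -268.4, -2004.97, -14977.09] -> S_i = -4.81*7.47^i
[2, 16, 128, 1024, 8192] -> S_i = 2*8^i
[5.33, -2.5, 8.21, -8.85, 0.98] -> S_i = Random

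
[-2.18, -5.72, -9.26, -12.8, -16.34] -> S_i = -2.18 + -3.54*i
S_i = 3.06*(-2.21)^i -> [3.06, -6.76, 14.95, -33.03, 72.99]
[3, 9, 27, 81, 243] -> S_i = 3*3^i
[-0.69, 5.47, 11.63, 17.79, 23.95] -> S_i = -0.69 + 6.16*i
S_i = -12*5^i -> [-12, -60, -300, -1500, -7500]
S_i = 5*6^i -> [5, 30, 180, 1080, 6480]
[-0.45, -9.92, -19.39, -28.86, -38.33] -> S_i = -0.45 + -9.47*i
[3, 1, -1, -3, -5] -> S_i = 3 + -2*i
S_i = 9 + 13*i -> [9, 22, 35, 48, 61]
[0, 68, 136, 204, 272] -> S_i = 0 + 68*i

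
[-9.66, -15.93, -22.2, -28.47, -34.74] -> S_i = -9.66 + -6.27*i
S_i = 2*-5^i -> [2, -10, 50, -250, 1250]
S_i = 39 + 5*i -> [39, 44, 49, 54, 59]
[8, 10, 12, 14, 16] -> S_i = 8 + 2*i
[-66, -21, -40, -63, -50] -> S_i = Random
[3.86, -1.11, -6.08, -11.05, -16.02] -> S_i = 3.86 + -4.97*i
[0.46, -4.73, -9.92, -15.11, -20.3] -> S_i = 0.46 + -5.19*i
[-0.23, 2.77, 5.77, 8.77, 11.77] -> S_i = -0.23 + 3.00*i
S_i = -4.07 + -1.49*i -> [-4.07, -5.56, -7.05, -8.54, -10.03]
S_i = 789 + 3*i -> [789, 792, 795, 798, 801]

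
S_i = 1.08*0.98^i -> [1.08, 1.06, 1.04, 1.02, 1.0]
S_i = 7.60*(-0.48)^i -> [7.6, -3.65, 1.75, -0.84, 0.4]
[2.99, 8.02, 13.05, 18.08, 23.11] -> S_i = 2.99 + 5.03*i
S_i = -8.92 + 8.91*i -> [-8.92, -0.01, 8.9, 17.81, 26.72]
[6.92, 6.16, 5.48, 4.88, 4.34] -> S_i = 6.92*0.89^i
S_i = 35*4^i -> [35, 140, 560, 2240, 8960]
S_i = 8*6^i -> [8, 48, 288, 1728, 10368]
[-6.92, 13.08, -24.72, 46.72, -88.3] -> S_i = -6.92*(-1.89)^i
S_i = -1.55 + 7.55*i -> [-1.55, 6.0, 13.55, 21.1, 28.65]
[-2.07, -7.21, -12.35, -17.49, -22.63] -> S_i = -2.07 + -5.14*i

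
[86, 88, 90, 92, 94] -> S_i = 86 + 2*i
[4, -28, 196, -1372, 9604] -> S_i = 4*-7^i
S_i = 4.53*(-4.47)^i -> [4.53, -20.25, 90.51, -404.6, 1808.54]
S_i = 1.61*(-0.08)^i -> [1.61, -0.13, 0.01, -0.0, 0.0]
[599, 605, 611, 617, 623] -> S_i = 599 + 6*i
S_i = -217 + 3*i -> [-217, -214, -211, -208, -205]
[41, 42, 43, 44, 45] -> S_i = 41 + 1*i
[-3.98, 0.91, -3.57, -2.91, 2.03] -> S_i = Random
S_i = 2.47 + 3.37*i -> [2.47, 5.84, 9.21, 12.58, 15.95]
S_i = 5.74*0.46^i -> [5.74, 2.64, 1.21, 0.56, 0.26]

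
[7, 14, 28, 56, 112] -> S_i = 7*2^i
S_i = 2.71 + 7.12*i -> [2.71, 9.83, 16.95, 24.07, 31.19]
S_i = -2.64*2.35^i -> [-2.64, -6.2, -14.58, -34.26, -80.51]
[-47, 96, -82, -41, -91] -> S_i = Random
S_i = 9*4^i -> [9, 36, 144, 576, 2304]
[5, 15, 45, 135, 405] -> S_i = 5*3^i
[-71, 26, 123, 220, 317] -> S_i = -71 + 97*i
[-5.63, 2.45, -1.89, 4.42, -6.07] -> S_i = Random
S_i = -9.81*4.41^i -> [-9.81, -43.26, -190.79, -841.37, -3710.42]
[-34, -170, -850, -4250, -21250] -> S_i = -34*5^i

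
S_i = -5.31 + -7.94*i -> [-5.31, -13.25, -21.19, -29.13, -37.07]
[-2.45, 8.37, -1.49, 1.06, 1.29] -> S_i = Random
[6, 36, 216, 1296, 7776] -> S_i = 6*6^i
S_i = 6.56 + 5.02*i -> [6.56, 11.58, 16.6, 21.62, 26.64]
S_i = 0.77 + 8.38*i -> [0.77, 9.15, 17.53, 25.91, 34.29]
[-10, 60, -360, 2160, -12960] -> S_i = -10*-6^i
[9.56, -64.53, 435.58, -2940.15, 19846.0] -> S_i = 9.56*(-6.75)^i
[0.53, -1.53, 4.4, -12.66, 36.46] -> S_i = 0.53*(-2.88)^i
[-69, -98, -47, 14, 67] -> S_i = Random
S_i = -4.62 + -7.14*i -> [-4.62, -11.76, -18.9, -26.04, -33.18]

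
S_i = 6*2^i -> [6, 12, 24, 48, 96]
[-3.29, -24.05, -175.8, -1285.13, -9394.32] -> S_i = -3.29*7.31^i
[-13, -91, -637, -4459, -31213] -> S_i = -13*7^i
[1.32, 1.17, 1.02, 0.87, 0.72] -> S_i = 1.32 + -0.15*i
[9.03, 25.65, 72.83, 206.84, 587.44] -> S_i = 9.03*2.84^i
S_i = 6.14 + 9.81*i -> [6.14, 15.95, 25.76, 35.57, 45.38]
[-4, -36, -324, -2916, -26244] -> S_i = -4*9^i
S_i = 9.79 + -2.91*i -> [9.79, 6.88, 3.97, 1.06, -1.85]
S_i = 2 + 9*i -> [2, 11, 20, 29, 38]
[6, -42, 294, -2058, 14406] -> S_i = 6*-7^i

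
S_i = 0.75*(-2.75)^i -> [0.75, -2.06, 5.67, -15.6, 42.89]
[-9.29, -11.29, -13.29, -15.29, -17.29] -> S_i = -9.29 + -2.00*i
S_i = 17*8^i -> [17, 136, 1088, 8704, 69632]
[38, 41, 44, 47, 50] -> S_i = 38 + 3*i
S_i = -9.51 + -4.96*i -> [-9.51, -14.47, -19.43, -24.39, -29.35]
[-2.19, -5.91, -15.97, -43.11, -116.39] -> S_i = -2.19*2.70^i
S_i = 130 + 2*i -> [130, 132, 134, 136, 138]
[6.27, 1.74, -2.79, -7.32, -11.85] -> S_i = 6.27 + -4.53*i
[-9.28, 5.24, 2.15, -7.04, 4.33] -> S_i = Random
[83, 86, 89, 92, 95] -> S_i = 83 + 3*i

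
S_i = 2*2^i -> [2, 4, 8, 16, 32]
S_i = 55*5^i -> [55, 275, 1375, 6875, 34375]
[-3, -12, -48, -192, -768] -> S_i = -3*4^i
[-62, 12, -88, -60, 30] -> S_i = Random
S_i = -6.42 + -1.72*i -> [-6.42, -8.14, -9.86, -11.58, -13.3]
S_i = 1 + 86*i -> [1, 87, 173, 259, 345]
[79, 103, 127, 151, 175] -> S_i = 79 + 24*i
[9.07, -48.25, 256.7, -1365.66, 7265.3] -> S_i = 9.07*(-5.32)^i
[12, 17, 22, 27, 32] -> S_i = 12 + 5*i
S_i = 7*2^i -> [7, 14, 28, 56, 112]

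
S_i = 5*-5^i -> [5, -25, 125, -625, 3125]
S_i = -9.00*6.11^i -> [-9.0, -54.99, -335.99, -2052.89, -12543.17]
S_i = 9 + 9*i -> [9, 18, 27, 36, 45]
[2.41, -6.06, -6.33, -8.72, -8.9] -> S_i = Random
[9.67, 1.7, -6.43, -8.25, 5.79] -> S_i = Random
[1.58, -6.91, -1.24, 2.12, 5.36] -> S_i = Random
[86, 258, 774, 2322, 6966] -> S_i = 86*3^i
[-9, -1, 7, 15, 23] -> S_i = -9 + 8*i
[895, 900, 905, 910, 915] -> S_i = 895 + 5*i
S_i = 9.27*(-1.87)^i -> [9.27, -17.33, 32.42, -60.62, 113.36]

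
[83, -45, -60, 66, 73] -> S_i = Random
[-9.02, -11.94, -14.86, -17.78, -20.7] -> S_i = -9.02 + -2.92*i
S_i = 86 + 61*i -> [86, 147, 208, 269, 330]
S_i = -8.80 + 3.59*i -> [-8.8, -5.21, -1.62, 1.97, 5.56]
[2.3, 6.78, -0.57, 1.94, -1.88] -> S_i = Random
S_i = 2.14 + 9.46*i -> [2.14, 11.6, 21.06, 30.52, 39.98]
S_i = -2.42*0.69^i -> [-2.42, -1.67, -1.15, -0.79, -0.55]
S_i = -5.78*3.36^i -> [-5.78, -19.42, -65.25, -219.25, -736.69]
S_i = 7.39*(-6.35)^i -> [7.39, -46.93, 297.98, -1892.19, 12015.43]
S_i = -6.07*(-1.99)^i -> [-6.07, 12.08, -24.04, 47.84, -95.19]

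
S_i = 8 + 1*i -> [8, 9, 10, 11, 12]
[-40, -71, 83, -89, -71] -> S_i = Random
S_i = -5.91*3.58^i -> [-5.91, -21.16, -75.74, -271.17, -970.78]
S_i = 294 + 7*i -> [294, 301, 308, 315, 322]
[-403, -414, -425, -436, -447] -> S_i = -403 + -11*i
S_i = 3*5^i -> [3, 15, 75, 375, 1875]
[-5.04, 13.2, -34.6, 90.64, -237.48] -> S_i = -5.04*(-2.62)^i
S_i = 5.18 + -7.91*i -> [5.18, -2.73, -10.64, -18.55, -26.46]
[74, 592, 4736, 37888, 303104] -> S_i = 74*8^i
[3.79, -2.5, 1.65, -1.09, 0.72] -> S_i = 3.79*(-0.66)^i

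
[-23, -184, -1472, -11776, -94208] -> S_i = -23*8^i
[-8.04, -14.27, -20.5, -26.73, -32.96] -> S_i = -8.04 + -6.23*i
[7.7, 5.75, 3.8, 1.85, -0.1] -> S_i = 7.70 + -1.95*i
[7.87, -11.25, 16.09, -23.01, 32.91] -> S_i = 7.87*(-1.43)^i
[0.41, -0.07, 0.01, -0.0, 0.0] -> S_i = 0.41*(-0.17)^i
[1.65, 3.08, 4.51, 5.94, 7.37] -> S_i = 1.65 + 1.43*i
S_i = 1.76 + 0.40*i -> [1.76, 2.16, 2.56, 2.96, 3.36]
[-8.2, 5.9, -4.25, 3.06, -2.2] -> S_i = -8.20*(-0.72)^i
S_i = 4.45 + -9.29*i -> [4.45, -4.84, -14.13, -23.42, -32.71]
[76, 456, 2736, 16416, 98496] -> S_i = 76*6^i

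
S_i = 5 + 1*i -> [5, 6, 7, 8, 9]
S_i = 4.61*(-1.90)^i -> [4.61, -8.76, 16.64, -31.62, 60.08]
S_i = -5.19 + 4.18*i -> [-5.19, -1.01, 3.17, 7.35, 11.53]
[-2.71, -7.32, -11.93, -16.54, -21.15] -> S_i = -2.71 + -4.61*i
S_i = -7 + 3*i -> [-7, -4, -1, 2, 5]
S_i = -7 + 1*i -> [-7, -6, -5, -4, -3]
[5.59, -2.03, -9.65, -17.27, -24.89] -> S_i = 5.59 + -7.62*i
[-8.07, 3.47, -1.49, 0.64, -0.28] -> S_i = -8.07*(-0.43)^i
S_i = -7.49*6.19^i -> [-7.49, -46.36, -286.99, -1776.45, -10996.25]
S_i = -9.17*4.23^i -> [-9.17, -38.79, -164.08, -694.05, -2935.83]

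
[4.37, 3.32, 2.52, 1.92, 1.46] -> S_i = 4.37*0.76^i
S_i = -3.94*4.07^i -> [-3.94, -16.04, -65.27, -265.63, -1081.12]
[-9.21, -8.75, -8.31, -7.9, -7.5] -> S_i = -9.21*0.95^i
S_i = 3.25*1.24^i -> [3.25, 4.03, 5.0, 6.2, 7.68]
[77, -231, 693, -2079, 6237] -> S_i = 77*-3^i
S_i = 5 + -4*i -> [5, 1, -3, -7, -11]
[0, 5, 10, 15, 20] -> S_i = 0 + 5*i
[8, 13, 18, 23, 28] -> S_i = 8 + 5*i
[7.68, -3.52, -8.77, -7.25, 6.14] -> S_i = Random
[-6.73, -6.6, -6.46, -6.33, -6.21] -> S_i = -6.73*0.98^i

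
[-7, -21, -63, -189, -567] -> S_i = -7*3^i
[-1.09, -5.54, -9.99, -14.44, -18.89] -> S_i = -1.09 + -4.45*i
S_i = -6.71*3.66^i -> [-6.71, -24.56, -89.88, -328.98, -1204.06]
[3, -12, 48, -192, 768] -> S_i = 3*-4^i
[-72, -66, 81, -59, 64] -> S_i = Random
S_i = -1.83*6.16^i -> [-1.83, -11.27, -69.44, -427.75, -2634.96]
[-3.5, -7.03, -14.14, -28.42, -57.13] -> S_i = -3.50*2.01^i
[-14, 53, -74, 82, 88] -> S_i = Random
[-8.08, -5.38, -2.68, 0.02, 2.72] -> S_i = -8.08 + 2.70*i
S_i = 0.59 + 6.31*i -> [0.59, 6.9, 13.21, 19.52, 25.83]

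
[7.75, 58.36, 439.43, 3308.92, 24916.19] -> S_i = 7.75*7.53^i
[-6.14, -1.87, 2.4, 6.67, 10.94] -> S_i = -6.14 + 4.27*i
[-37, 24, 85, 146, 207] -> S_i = -37 + 61*i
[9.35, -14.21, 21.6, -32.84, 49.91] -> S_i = 9.35*(-1.52)^i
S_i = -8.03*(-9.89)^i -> [-8.03, 79.42, -785.43, 7767.91, -76824.67]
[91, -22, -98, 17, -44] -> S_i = Random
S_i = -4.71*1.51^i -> [-4.71, -7.11, -10.74, -16.22, -24.49]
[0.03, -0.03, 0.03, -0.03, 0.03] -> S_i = 0.03*(-1.03)^i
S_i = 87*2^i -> [87, 174, 348, 696, 1392]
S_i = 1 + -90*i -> [1, -89, -179, -269, -359]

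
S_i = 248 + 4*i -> [248, 252, 256, 260, 264]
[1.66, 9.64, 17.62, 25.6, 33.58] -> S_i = 1.66 + 7.98*i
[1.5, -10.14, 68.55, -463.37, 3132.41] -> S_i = 1.50*(-6.76)^i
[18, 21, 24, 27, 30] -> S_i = 18 + 3*i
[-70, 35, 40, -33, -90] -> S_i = Random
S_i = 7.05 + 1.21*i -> [7.05, 8.26, 9.47, 10.68, 11.89]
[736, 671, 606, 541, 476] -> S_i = 736 + -65*i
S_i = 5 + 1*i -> [5, 6, 7, 8, 9]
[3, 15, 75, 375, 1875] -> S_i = 3*5^i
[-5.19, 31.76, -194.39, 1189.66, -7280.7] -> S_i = -5.19*(-6.12)^i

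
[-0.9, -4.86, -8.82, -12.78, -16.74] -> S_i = -0.90 + -3.96*i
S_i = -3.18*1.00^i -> [-3.18, -3.18, -3.18, -3.18, -3.18]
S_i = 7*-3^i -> [7, -21, 63, -189, 567]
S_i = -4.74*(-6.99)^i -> [-4.74, 33.13, -231.6, 1618.86, -11315.85]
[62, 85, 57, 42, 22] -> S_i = Random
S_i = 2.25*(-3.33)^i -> [2.25, -7.49, 24.95, -83.08, 276.67]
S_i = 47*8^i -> [47, 376, 3008, 24064, 192512]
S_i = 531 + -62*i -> [531, 469, 407, 345, 283]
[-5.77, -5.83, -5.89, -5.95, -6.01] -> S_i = -5.77 + -0.06*i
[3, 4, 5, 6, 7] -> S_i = 3 + 1*i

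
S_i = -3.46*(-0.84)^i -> [-3.46, 2.91, -2.44, 2.05, -1.72]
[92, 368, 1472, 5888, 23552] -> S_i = 92*4^i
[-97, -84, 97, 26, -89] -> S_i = Random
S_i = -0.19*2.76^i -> [-0.19, -0.52, -1.45, -3.99, -11.03]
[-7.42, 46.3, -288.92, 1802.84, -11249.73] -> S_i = -7.42*(-6.24)^i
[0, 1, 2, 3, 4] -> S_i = 0 + 1*i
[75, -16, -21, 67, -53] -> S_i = Random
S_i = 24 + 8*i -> [24, 32, 40, 48, 56]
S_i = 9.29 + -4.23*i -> [9.29, 5.06, 0.83, -3.4, -7.63]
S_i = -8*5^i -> [-8, -40, -200, -1000, -5000]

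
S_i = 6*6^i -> [6, 36, 216, 1296, 7776]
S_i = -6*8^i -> [-6, -48, -384, -3072, -24576]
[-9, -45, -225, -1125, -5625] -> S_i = -9*5^i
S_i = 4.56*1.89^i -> [4.56, 8.62, 16.29, 30.79, 58.19]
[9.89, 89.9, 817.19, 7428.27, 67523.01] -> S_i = 9.89*9.09^i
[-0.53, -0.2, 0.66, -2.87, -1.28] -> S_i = Random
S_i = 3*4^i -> [3, 12, 48, 192, 768]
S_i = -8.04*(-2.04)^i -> [-8.04, 16.4, -33.46, 68.26, -139.24]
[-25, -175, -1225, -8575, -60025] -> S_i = -25*7^i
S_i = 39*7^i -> [39, 273, 1911, 13377, 93639]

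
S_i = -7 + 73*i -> [-7, 66, 139, 212, 285]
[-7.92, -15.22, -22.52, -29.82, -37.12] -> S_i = -7.92 + -7.30*i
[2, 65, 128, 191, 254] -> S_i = 2 + 63*i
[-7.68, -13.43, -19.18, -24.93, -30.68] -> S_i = -7.68 + -5.75*i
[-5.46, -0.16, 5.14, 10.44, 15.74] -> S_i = -5.46 + 5.30*i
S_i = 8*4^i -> [8, 32, 128, 512, 2048]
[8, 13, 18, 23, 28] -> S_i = 8 + 5*i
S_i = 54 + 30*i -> [54, 84, 114, 144, 174]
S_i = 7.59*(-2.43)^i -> [7.59, -18.44, 44.82, -108.91, 264.65]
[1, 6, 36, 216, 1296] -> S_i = 1*6^i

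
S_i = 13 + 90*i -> [13, 103, 193, 283, 373]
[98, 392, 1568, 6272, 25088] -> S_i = 98*4^i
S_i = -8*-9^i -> [-8, 72, -648, 5832, -52488]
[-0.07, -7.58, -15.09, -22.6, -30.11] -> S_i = -0.07 + -7.51*i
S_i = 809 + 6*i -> [809, 815, 821, 827, 833]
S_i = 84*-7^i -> [84, -588, 4116, -28812, 201684]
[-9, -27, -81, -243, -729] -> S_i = -9*3^i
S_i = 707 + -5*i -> [707, 702, 697, 692, 687]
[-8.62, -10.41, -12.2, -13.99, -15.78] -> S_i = -8.62 + -1.79*i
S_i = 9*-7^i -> [9, -63, 441, -3087, 21609]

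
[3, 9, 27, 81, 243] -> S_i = 3*3^i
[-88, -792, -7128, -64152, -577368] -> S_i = -88*9^i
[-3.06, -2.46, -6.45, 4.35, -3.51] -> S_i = Random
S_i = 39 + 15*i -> [39, 54, 69, 84, 99]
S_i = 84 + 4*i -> [84, 88, 92, 96, 100]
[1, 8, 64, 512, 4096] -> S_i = 1*8^i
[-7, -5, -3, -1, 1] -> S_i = -7 + 2*i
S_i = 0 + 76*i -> [0, 76, 152, 228, 304]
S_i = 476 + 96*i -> [476, 572, 668, 764, 860]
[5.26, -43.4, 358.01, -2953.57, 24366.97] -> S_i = 5.26*(-8.25)^i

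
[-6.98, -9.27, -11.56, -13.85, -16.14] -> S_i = -6.98 + -2.29*i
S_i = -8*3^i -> [-8, -24, -72, -216, -648]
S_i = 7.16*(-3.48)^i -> [7.16, -24.92, 86.71, -301.75, 1050.1]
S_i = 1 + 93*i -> [1, 94, 187, 280, 373]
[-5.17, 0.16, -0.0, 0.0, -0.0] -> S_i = -5.17*(-0.03)^i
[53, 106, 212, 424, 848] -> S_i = 53*2^i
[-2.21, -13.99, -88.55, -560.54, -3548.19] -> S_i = -2.21*6.33^i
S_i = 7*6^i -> [7, 42, 252, 1512, 9072]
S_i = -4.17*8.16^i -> [-4.17, -34.03, -277.66, -2265.72, -18488.29]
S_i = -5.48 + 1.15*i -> [-5.48, -4.33, -3.18, -2.03, -0.88]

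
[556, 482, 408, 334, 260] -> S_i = 556 + -74*i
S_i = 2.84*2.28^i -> [2.84, 6.48, 14.76, 33.66, 76.75]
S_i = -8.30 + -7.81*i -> [-8.3, -16.11, -23.92, -31.73, -39.54]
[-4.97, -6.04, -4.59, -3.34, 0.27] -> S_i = Random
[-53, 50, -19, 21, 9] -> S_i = Random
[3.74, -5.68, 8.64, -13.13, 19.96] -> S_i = 3.74*(-1.52)^i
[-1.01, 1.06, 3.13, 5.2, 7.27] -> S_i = -1.01 + 2.07*i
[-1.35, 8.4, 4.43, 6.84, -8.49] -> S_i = Random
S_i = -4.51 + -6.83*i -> [-4.51, -11.34, -18.17, -25.0, -31.83]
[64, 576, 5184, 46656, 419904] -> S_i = 64*9^i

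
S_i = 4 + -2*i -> [4, 2, 0, -2, -4]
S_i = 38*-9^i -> [38, -342, 3078, -27702, 249318]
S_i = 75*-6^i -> [75, -450, 2700, -16200, 97200]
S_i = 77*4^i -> [77, 308, 1232, 4928, 19712]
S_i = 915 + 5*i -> [915, 920, 925, 930, 935]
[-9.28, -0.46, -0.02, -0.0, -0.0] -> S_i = -9.28*0.05^i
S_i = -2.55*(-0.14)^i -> [-2.55, 0.36, -0.05, 0.01, -0.0]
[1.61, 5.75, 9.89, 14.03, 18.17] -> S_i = 1.61 + 4.14*i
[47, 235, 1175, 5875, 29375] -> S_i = 47*5^i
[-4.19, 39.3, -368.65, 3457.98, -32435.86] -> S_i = -4.19*(-9.38)^i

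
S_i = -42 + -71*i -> [-42, -113, -184, -255, -326]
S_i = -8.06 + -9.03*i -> [-8.06, -17.09, -26.12, -35.15, -44.18]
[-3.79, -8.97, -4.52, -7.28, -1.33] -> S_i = Random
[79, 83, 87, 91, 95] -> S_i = 79 + 4*i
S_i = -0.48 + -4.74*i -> [-0.48, -5.22, -9.96, -14.7, -19.44]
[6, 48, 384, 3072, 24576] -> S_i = 6*8^i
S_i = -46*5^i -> [-46, -230, -1150, -5750, -28750]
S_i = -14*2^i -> [-14, -28, -56, -112, -224]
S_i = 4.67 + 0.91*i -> [4.67, 5.58, 6.49, 7.4, 8.31]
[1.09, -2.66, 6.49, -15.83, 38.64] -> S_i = 1.09*(-2.44)^i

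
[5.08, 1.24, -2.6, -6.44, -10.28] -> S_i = 5.08 + -3.84*i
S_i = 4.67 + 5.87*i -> [4.67, 10.54, 16.41, 22.28, 28.15]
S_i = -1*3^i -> [-1, -3, -9, -27, -81]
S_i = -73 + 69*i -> [-73, -4, 65, 134, 203]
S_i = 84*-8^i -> [84, -672, 5376, -43008, 344064]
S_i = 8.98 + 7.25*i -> [8.98, 16.23, 23.48, 30.73, 37.98]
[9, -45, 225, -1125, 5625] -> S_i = 9*-5^i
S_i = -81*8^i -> [-81, -648, -5184, -41472, -331776]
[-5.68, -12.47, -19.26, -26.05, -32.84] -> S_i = -5.68 + -6.79*i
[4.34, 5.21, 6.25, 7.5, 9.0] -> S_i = 4.34*1.20^i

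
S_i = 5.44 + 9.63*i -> [5.44, 15.07, 24.7, 34.33, 43.96]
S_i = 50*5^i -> [50, 250, 1250, 6250, 31250]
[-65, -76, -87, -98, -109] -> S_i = -65 + -11*i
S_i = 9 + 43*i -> [9, 52, 95, 138, 181]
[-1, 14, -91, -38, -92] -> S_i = Random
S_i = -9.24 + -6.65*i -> [-9.24, -15.89, -22.54, -29.19, -35.84]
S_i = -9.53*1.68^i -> [-9.53, -16.01, -26.9, -45.19, -75.92]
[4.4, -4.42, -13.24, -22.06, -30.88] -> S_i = 4.40 + -8.82*i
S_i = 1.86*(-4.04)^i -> [1.86, -7.51, 30.36, -122.65, 495.49]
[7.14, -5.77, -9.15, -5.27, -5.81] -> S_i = Random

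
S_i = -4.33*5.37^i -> [-4.33, -23.25, -124.86, -670.52, -3600.68]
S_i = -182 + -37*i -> [-182, -219, -256, -293, -330]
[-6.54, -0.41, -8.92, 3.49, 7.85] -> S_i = Random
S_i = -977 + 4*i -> [-977, -973, -969, -965, -961]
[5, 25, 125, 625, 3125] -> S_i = 5*5^i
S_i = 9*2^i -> [9, 18, 36, 72, 144]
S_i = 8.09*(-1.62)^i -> [8.09, -13.11, 21.23, -34.39, 55.72]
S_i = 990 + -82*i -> [990, 908, 826, 744, 662]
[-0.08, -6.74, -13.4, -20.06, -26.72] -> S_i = -0.08 + -6.66*i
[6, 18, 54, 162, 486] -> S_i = 6*3^i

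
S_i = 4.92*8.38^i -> [4.92, 41.23, 345.5, 2895.32, 24262.81]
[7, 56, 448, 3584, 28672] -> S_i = 7*8^i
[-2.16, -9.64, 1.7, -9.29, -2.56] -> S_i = Random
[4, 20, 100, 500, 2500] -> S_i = 4*5^i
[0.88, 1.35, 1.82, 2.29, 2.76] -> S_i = 0.88 + 0.47*i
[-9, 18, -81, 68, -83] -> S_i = Random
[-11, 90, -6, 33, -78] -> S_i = Random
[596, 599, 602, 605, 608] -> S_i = 596 + 3*i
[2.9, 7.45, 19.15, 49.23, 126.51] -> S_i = 2.90*2.57^i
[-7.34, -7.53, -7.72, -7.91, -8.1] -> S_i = -7.34 + -0.19*i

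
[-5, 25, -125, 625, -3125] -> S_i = -5*-5^i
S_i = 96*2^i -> [96, 192, 384, 768, 1536]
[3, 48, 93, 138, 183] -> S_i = 3 + 45*i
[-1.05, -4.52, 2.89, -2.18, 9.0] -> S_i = Random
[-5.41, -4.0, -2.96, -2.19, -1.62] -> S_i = -5.41*0.74^i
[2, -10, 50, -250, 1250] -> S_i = 2*-5^i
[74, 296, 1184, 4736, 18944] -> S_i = 74*4^i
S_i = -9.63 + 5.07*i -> [-9.63, -4.56, 0.51, 5.58, 10.65]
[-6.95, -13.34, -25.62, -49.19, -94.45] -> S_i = -6.95*1.92^i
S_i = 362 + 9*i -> [362, 371, 380, 389, 398]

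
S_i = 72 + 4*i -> [72, 76, 80, 84, 88]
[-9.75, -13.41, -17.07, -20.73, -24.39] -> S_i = -9.75 + -3.66*i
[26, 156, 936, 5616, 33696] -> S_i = 26*6^i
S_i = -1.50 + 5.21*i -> [-1.5, 3.71, 8.92, 14.13, 19.34]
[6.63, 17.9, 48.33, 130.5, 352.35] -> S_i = 6.63*2.70^i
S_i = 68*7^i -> [68, 476, 3332, 23324, 163268]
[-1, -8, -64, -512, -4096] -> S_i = -1*8^i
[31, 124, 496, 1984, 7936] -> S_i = 31*4^i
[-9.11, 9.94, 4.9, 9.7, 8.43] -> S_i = Random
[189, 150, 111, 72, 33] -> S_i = 189 + -39*i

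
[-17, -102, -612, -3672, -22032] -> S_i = -17*6^i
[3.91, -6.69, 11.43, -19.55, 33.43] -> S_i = 3.91*(-1.71)^i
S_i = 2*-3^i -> [2, -6, 18, -54, 162]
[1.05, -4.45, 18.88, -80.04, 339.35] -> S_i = 1.05*(-4.24)^i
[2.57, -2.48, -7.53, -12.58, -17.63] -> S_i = 2.57 + -5.05*i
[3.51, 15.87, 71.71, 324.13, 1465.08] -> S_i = 3.51*4.52^i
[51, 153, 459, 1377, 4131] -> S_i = 51*3^i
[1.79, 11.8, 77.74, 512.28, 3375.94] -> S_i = 1.79*6.59^i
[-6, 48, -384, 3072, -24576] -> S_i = -6*-8^i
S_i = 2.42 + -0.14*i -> [2.42, 2.28, 2.14, 2.0, 1.86]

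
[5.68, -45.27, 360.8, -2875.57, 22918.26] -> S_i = 5.68*(-7.97)^i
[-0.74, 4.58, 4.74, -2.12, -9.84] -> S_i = Random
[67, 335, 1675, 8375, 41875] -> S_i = 67*5^i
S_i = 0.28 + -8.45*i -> [0.28, -8.17, -16.62, -25.07, -33.52]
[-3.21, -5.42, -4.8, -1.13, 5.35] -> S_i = Random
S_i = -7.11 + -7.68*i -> [-7.11, -14.79, -22.47, -30.15, -37.83]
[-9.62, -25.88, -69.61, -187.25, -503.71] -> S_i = -9.62*2.69^i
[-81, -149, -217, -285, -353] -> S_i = -81 + -68*i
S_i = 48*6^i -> [48, 288, 1728, 10368, 62208]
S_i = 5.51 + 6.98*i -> [5.51, 12.49, 19.47, 26.45, 33.43]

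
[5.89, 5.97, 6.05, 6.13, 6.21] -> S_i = 5.89 + 0.08*i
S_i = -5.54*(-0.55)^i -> [-5.54, 3.05, -1.68, 0.92, -0.51]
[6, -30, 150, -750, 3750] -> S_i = 6*-5^i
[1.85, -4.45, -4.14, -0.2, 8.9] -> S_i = Random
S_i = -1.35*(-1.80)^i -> [-1.35, 2.43, -4.37, 7.87, -14.17]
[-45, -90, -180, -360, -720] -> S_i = -45*2^i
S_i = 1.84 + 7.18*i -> [1.84, 9.02, 16.2, 23.38, 30.56]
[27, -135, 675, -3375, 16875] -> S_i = 27*-5^i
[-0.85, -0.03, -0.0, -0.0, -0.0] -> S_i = -0.85*0.03^i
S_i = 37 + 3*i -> [37, 40, 43, 46, 49]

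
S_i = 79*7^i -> [79, 553, 3871, 27097, 189679]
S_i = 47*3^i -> [47, 141, 423, 1269, 3807]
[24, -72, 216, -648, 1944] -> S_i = 24*-3^i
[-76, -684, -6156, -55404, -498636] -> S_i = -76*9^i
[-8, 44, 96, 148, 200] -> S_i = -8 + 52*i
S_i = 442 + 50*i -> [442, 492, 542, 592, 642]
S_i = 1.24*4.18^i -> [1.24, 5.18, 21.67, 90.56, 378.55]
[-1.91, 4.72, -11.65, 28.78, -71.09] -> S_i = -1.91*(-2.47)^i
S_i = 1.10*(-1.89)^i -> [1.1, -2.08, 3.93, -7.43, 14.04]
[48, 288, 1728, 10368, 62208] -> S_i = 48*6^i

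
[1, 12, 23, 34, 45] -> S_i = 1 + 11*i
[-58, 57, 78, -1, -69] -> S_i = Random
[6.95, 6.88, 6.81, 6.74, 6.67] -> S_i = 6.95 + -0.07*i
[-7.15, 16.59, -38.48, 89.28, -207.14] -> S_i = -7.15*(-2.32)^i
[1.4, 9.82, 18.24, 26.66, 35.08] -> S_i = 1.40 + 8.42*i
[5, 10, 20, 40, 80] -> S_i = 5*2^i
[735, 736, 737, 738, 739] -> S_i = 735 + 1*i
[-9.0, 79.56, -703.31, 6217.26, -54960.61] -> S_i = -9.00*(-8.84)^i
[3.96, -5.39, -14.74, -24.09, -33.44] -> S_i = 3.96 + -9.35*i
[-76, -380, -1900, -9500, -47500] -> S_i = -76*5^i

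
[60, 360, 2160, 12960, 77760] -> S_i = 60*6^i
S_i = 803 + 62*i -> [803, 865, 927, 989, 1051]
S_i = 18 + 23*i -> [18, 41, 64, 87, 110]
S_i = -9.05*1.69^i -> [-9.05, -15.29, -25.85, -43.68, -73.82]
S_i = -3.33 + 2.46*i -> [-3.33, -0.87, 1.59, 4.05, 6.51]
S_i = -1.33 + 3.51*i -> [-1.33, 2.18, 5.69, 9.2, 12.71]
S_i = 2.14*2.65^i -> [2.14, 5.67, 15.03, 39.82, 105.54]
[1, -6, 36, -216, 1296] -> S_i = 1*-6^i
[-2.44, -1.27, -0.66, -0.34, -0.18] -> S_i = -2.44*0.52^i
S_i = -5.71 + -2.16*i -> [-5.71, -7.87, -10.03, -12.19, -14.35]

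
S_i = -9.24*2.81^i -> [-9.24, -25.96, -72.96, -205.02, -576.1]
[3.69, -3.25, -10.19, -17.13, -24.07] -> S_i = 3.69 + -6.94*i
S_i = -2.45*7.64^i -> [-2.45, -18.72, -143.01, -1092.56, -8347.18]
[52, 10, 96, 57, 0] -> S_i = Random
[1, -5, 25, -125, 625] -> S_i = 1*-5^i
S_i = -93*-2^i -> [-93, 186, -372, 744, -1488]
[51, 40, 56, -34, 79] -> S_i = Random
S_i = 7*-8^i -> [7, -56, 448, -3584, 28672]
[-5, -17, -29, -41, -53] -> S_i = -5 + -12*i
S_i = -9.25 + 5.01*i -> [-9.25, -4.24, 0.77, 5.78, 10.79]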